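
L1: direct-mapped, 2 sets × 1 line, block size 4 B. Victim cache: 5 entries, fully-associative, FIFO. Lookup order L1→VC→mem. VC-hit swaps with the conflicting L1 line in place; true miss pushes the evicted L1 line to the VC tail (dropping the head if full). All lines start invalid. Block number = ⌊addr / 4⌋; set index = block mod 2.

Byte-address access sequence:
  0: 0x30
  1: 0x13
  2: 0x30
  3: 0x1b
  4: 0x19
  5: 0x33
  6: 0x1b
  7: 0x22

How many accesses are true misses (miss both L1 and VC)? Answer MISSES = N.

MISSES = 4

#0 0x30→b12/s0 MISS; vc=[]
#1 0x13→b4/s0 MISS; vc=[12]
#2 0x30→b12/s0 VC-HIT; vc=[4]
#3 0x1b→b6/s0 MISS; vc=[4,12]
#4 0x19→b6/s0 L1-HIT; vc=[4,12]
#5 0x33→b12/s0 VC-HIT; vc=[4,6]
#6 0x1b→b6/s0 VC-HIT; vc=[4,12]
#7 0x22→b8/s0 MISS; vc=[4,12,6]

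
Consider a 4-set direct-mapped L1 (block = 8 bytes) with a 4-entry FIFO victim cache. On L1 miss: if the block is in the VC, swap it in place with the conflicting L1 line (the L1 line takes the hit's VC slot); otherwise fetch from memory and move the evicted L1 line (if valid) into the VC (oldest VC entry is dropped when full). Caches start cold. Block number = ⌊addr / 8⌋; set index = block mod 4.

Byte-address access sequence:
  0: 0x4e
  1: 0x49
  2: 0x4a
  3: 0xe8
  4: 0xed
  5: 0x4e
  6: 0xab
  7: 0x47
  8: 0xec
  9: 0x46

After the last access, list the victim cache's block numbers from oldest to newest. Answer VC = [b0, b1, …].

#0 0x4e→b9/s1 MISS; vc=[]
#1 0x49→b9/s1 L1-HIT; vc=[]
#2 0x4a→b9/s1 L1-HIT; vc=[]
#3 0xe8→b29/s1 MISS; vc=[9]
#4 0xed→b29/s1 L1-HIT; vc=[9]
#5 0x4e→b9/s1 VC-HIT; vc=[29]
#6 0xab→b21/s1 MISS; vc=[29,9]
#7 0x47→b8/s0 MISS; vc=[29,9]
#8 0xec→b29/s1 VC-HIT; vc=[21,9]
#9 0x46→b8/s0 L1-HIT; vc=[21,9]

VC = [21, 9]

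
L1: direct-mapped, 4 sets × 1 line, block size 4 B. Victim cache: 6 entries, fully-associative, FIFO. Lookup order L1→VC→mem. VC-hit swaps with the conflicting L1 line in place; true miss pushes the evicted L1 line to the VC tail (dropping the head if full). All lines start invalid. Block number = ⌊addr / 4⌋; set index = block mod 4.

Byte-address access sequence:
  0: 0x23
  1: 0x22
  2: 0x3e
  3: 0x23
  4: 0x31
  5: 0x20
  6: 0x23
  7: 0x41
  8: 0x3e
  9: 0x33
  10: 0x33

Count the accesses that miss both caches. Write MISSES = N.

#0 0x23→b8/s0 MISS; vc=[]
#1 0x22→b8/s0 L1-HIT; vc=[]
#2 0x3e→b15/s3 MISS; vc=[]
#3 0x23→b8/s0 L1-HIT; vc=[]
#4 0x31→b12/s0 MISS; vc=[8]
#5 0x20→b8/s0 VC-HIT; vc=[12]
#6 0x23→b8/s0 L1-HIT; vc=[12]
#7 0x41→b16/s0 MISS; vc=[12,8]
#8 0x3e→b15/s3 L1-HIT; vc=[12,8]
#9 0x33→b12/s0 VC-HIT; vc=[16,8]
#10 0x33→b12/s0 L1-HIT; vc=[16,8]

MISSES = 4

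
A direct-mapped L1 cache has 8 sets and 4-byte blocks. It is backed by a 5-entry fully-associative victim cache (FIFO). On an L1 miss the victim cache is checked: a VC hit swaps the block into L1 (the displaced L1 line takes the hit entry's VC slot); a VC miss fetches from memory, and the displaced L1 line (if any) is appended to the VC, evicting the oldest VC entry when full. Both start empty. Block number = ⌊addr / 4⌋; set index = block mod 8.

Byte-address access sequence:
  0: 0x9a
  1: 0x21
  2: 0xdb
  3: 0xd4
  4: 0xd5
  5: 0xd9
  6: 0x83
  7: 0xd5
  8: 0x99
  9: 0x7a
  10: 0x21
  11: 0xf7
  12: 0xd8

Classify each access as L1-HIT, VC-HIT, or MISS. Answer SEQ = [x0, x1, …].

#0 0x9a→b38/s6 MISS; vc=[]
#1 0x21→b8/s0 MISS; vc=[]
#2 0xdb→b54/s6 MISS; vc=[38]
#3 0xd4→b53/s5 MISS; vc=[38]
#4 0xd5→b53/s5 L1-HIT; vc=[38]
#5 0xd9→b54/s6 L1-HIT; vc=[38]
#6 0x83→b32/s0 MISS; vc=[38,8]
#7 0xd5→b53/s5 L1-HIT; vc=[38,8]
#8 0x99→b38/s6 VC-HIT; vc=[54,8]
#9 0x7a→b30/s6 MISS; vc=[54,8,38]
#10 0x21→b8/s0 VC-HIT; vc=[54,32,38]
#11 0xf7→b61/s5 MISS; vc=[54,32,38,53]
#12 0xd8→b54/s6 VC-HIT; vc=[30,32,38,53]

SEQ = [MISS, MISS, MISS, MISS, L1-HIT, L1-HIT, MISS, L1-HIT, VC-HIT, MISS, VC-HIT, MISS, VC-HIT]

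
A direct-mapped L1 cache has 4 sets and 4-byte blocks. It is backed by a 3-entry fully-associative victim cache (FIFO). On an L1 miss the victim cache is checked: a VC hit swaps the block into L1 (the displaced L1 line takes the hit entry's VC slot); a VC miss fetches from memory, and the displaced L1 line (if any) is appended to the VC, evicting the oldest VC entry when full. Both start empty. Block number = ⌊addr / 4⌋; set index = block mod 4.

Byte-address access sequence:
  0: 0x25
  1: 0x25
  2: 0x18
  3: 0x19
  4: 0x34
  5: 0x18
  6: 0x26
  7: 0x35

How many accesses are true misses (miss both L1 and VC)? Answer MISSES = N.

0: 0x25 (blk 9, set 1) → MISS  vc=[]
1: 0x25 (blk 9, set 1) → L1-HIT  vc=[]
2: 0x18 (blk 6, set 2) → MISS  vc=[]
3: 0x19 (blk 6, set 2) → L1-HIT  vc=[]
4: 0x34 (blk 13, set 1) → MISS  vc=[9]
5: 0x18 (blk 6, set 2) → L1-HIT  vc=[9]
6: 0x26 (blk 9, set 1) → VC-HIT  vc=[13]
7: 0x35 (blk 13, set 1) → VC-HIT  vc=[9]

MISSES = 3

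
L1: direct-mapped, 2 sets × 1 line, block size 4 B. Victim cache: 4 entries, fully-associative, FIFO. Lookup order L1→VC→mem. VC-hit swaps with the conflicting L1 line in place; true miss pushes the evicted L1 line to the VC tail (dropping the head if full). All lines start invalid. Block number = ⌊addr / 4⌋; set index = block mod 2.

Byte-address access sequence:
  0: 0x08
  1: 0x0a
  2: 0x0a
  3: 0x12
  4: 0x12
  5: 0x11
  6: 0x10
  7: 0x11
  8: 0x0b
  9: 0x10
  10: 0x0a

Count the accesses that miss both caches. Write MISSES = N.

  [0] addr=0x8 blk=2 s=0: MISS | VC []
  [1] addr=0xa blk=2 s=0: L1-HIT | VC []
  [2] addr=0xa blk=2 s=0: L1-HIT | VC []
  [3] addr=0x12 blk=4 s=0: MISS | VC [2]
  [4] addr=0x12 blk=4 s=0: L1-HIT | VC [2]
  [5] addr=0x11 blk=4 s=0: L1-HIT | VC [2]
  [6] addr=0x10 blk=4 s=0: L1-HIT | VC [2]
  [7] addr=0x11 blk=4 s=0: L1-HIT | VC [2]
  [8] addr=0xb blk=2 s=0: VC-HIT | VC [4]
  [9] addr=0x10 blk=4 s=0: VC-HIT | VC [2]
  [10] addr=0xa blk=2 s=0: VC-HIT | VC [4]

MISSES = 2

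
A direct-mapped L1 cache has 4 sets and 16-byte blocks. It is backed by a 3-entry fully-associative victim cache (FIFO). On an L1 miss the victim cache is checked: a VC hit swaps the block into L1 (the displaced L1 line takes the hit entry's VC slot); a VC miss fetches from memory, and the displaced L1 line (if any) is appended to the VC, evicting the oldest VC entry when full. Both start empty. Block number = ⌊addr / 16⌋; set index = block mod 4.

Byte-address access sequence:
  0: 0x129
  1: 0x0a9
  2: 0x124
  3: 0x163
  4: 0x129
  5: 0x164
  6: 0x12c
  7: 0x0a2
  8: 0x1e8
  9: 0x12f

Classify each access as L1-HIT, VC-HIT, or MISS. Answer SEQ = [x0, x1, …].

0: 0x129 (blk 18, set 2) → MISS  vc=[]
1: 0xa9 (blk 10, set 2) → MISS  vc=[18]
2: 0x124 (blk 18, set 2) → VC-HIT  vc=[10]
3: 0x163 (blk 22, set 2) → MISS  vc=[10, 18]
4: 0x129 (blk 18, set 2) → VC-HIT  vc=[10, 22]
5: 0x164 (blk 22, set 2) → VC-HIT  vc=[10, 18]
6: 0x12c (blk 18, set 2) → VC-HIT  vc=[10, 22]
7: 0xa2 (blk 10, set 2) → VC-HIT  vc=[18, 22]
8: 0x1e8 (blk 30, set 2) → MISS  vc=[18, 22, 10]
9: 0x12f (blk 18, set 2) → VC-HIT  vc=[30, 22, 10]

SEQ = [MISS, MISS, VC-HIT, MISS, VC-HIT, VC-HIT, VC-HIT, VC-HIT, MISS, VC-HIT]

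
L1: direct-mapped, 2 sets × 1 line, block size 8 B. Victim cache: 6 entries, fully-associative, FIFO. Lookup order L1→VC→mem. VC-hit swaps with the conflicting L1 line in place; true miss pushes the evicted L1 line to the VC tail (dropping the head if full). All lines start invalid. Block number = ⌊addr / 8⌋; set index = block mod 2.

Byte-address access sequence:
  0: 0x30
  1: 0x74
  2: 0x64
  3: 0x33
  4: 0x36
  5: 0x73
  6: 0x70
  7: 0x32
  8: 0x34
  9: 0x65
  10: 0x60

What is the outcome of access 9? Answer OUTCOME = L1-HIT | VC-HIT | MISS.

#0 0x30→b6/s0 MISS; vc=[]
#1 0x74→b14/s0 MISS; vc=[6]
#2 0x64→b12/s0 MISS; vc=[6,14]
#3 0x33→b6/s0 VC-HIT; vc=[12,14]
#4 0x36→b6/s0 L1-HIT; vc=[12,14]
#5 0x73→b14/s0 VC-HIT; vc=[12,6]
#6 0x70→b14/s0 L1-HIT; vc=[12,6]
#7 0x32→b6/s0 VC-HIT; vc=[12,14]
#8 0x34→b6/s0 L1-HIT; vc=[12,14]
#9 0x65→b12/s0 VC-HIT; vc=[6,14]
#10 0x60→b12/s0 L1-HIT; vc=[6,14]

OUTCOME = VC-HIT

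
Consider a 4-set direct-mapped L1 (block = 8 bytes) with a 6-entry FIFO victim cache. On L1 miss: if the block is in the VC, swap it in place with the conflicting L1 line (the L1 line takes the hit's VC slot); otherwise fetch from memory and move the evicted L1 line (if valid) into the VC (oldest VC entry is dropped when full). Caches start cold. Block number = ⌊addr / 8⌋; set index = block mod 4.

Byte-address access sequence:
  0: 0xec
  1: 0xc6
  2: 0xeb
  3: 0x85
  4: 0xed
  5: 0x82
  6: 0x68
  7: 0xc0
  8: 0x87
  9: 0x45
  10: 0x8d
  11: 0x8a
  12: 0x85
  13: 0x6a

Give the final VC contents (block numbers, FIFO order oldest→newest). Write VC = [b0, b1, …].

VC = [24, 29, 8, 17]

  [0] addr=0xec blk=29 s=1: MISS | VC []
  [1] addr=0xc6 blk=24 s=0: MISS | VC []
  [2] addr=0xeb blk=29 s=1: L1-HIT | VC []
  [3] addr=0x85 blk=16 s=0: MISS | VC [24]
  [4] addr=0xed blk=29 s=1: L1-HIT | VC [24]
  [5] addr=0x82 blk=16 s=0: L1-HIT | VC [24]
  [6] addr=0x68 blk=13 s=1: MISS | VC [24, 29]
  [7] addr=0xc0 blk=24 s=0: VC-HIT | VC [16, 29]
  [8] addr=0x87 blk=16 s=0: VC-HIT | VC [24, 29]
  [9] addr=0x45 blk=8 s=0: MISS | VC [24, 29, 16]
  [10] addr=0x8d blk=17 s=1: MISS | VC [24, 29, 16, 13]
  [11] addr=0x8a blk=17 s=1: L1-HIT | VC [24, 29, 16, 13]
  [12] addr=0x85 blk=16 s=0: VC-HIT | VC [24, 29, 8, 13]
  [13] addr=0x6a blk=13 s=1: VC-HIT | VC [24, 29, 8, 17]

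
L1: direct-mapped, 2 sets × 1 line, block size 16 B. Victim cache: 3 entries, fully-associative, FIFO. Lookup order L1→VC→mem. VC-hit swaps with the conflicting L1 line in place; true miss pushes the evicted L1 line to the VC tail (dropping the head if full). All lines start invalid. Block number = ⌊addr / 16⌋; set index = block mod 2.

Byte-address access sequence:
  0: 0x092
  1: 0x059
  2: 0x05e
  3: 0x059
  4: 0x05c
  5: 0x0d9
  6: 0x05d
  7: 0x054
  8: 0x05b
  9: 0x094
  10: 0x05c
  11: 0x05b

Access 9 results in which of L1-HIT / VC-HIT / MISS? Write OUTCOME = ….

OUTCOME = VC-HIT

#0 0x92→b9/s1 MISS; vc=[]
#1 0x59→b5/s1 MISS; vc=[9]
#2 0x5e→b5/s1 L1-HIT; vc=[9]
#3 0x59→b5/s1 L1-HIT; vc=[9]
#4 0x5c→b5/s1 L1-HIT; vc=[9]
#5 0xd9→b13/s1 MISS; vc=[9,5]
#6 0x5d→b5/s1 VC-HIT; vc=[9,13]
#7 0x54→b5/s1 L1-HIT; vc=[9,13]
#8 0x5b→b5/s1 L1-HIT; vc=[9,13]
#9 0x94→b9/s1 VC-HIT; vc=[5,13]
#10 0x5c→b5/s1 VC-HIT; vc=[9,13]
#11 0x5b→b5/s1 L1-HIT; vc=[9,13]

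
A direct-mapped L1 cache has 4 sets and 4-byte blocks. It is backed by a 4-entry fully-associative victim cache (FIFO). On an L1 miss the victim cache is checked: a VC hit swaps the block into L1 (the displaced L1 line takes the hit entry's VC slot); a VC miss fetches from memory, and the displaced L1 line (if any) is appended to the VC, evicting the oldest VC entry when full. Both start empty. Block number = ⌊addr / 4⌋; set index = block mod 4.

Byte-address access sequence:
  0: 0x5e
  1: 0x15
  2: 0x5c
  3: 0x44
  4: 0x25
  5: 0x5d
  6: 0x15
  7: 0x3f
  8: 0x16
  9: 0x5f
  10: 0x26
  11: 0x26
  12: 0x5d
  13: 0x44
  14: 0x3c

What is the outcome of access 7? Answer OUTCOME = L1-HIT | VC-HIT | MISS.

0: 0x5e (blk 23, set 3) → MISS  vc=[]
1: 0x15 (blk 5, set 1) → MISS  vc=[]
2: 0x5c (blk 23, set 3) → L1-HIT  vc=[]
3: 0x44 (blk 17, set 1) → MISS  vc=[5]
4: 0x25 (blk 9, set 1) → MISS  vc=[5, 17]
5: 0x5d (blk 23, set 3) → L1-HIT  vc=[5, 17]
6: 0x15 (blk 5, set 1) → VC-HIT  vc=[9, 17]
7: 0x3f (blk 15, set 3) → MISS  vc=[9, 17, 23]
8: 0x16 (blk 5, set 1) → L1-HIT  vc=[9, 17, 23]
9: 0x5f (blk 23, set 3) → VC-HIT  vc=[9, 17, 15]
10: 0x26 (blk 9, set 1) → VC-HIT  vc=[5, 17, 15]
11: 0x26 (blk 9, set 1) → L1-HIT  vc=[5, 17, 15]
12: 0x5d (blk 23, set 3) → L1-HIT  vc=[5, 17, 15]
13: 0x44 (blk 17, set 1) → VC-HIT  vc=[5, 9, 15]
14: 0x3c (blk 15, set 3) → VC-HIT  vc=[5, 9, 23]

OUTCOME = MISS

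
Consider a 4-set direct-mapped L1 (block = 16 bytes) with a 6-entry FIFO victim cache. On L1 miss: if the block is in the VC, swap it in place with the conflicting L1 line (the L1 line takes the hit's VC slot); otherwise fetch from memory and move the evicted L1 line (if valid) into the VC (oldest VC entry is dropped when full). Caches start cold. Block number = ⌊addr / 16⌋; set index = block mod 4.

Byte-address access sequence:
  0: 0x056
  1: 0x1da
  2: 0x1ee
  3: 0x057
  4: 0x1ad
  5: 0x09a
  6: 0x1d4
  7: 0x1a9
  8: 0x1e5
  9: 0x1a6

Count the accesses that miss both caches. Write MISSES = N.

0: 0x56 (blk 5, set 1) → MISS  vc=[]
1: 0x1da (blk 29, set 1) → MISS  vc=[5]
2: 0x1ee (blk 30, set 2) → MISS  vc=[5]
3: 0x57 (blk 5, set 1) → VC-HIT  vc=[29]
4: 0x1ad (blk 26, set 2) → MISS  vc=[29, 30]
5: 0x9a (blk 9, set 1) → MISS  vc=[29, 30, 5]
6: 0x1d4 (blk 29, set 1) → VC-HIT  vc=[9, 30, 5]
7: 0x1a9 (blk 26, set 2) → L1-HIT  vc=[9, 30, 5]
8: 0x1e5 (blk 30, set 2) → VC-HIT  vc=[9, 26, 5]
9: 0x1a6 (blk 26, set 2) → VC-HIT  vc=[9, 30, 5]

MISSES = 5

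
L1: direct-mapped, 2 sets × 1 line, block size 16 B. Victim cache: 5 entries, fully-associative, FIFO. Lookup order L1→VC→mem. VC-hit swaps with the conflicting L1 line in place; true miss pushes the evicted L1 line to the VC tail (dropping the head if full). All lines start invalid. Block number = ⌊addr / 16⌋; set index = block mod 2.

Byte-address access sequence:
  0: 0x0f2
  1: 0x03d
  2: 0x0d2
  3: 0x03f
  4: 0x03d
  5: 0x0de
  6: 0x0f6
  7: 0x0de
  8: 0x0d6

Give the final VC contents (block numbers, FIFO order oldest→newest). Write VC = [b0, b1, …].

VC = [15, 3]

  [0] addr=0xf2 blk=15 s=1: MISS | VC []
  [1] addr=0x3d blk=3 s=1: MISS | VC [15]
  [2] addr=0xd2 blk=13 s=1: MISS | VC [15, 3]
  [3] addr=0x3f blk=3 s=1: VC-HIT | VC [15, 13]
  [4] addr=0x3d blk=3 s=1: L1-HIT | VC [15, 13]
  [5] addr=0xde blk=13 s=1: VC-HIT | VC [15, 3]
  [6] addr=0xf6 blk=15 s=1: VC-HIT | VC [13, 3]
  [7] addr=0xde blk=13 s=1: VC-HIT | VC [15, 3]
  [8] addr=0xd6 blk=13 s=1: L1-HIT | VC [15, 3]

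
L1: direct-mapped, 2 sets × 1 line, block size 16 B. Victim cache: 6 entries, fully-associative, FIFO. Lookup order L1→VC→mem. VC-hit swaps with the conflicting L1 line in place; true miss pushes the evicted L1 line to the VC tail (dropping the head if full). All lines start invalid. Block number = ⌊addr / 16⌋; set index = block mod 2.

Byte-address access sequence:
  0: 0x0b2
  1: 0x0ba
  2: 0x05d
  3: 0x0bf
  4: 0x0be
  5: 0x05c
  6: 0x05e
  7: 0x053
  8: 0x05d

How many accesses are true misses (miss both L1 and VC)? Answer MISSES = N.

0: 0xb2 (blk 11, set 1) → MISS  vc=[]
1: 0xba (blk 11, set 1) → L1-HIT  vc=[]
2: 0x5d (blk 5, set 1) → MISS  vc=[11]
3: 0xbf (blk 11, set 1) → VC-HIT  vc=[5]
4: 0xbe (blk 11, set 1) → L1-HIT  vc=[5]
5: 0x5c (blk 5, set 1) → VC-HIT  vc=[11]
6: 0x5e (blk 5, set 1) → L1-HIT  vc=[11]
7: 0x53 (blk 5, set 1) → L1-HIT  vc=[11]
8: 0x5d (blk 5, set 1) → L1-HIT  vc=[11]

MISSES = 2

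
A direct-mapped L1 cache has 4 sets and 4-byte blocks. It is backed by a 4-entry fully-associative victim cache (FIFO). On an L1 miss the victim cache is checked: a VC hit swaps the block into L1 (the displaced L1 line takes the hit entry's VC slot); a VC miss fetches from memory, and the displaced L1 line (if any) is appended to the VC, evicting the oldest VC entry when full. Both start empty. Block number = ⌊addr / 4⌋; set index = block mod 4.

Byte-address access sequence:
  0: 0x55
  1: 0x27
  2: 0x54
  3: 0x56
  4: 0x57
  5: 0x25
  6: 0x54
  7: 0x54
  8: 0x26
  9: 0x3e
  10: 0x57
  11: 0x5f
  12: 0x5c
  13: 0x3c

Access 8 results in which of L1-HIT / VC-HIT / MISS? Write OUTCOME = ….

OUTCOME = VC-HIT

#0 0x55→b21/s1 MISS; vc=[]
#1 0x27→b9/s1 MISS; vc=[21]
#2 0x54→b21/s1 VC-HIT; vc=[9]
#3 0x56→b21/s1 L1-HIT; vc=[9]
#4 0x57→b21/s1 L1-HIT; vc=[9]
#5 0x25→b9/s1 VC-HIT; vc=[21]
#6 0x54→b21/s1 VC-HIT; vc=[9]
#7 0x54→b21/s1 L1-HIT; vc=[9]
#8 0x26→b9/s1 VC-HIT; vc=[21]
#9 0x3e→b15/s3 MISS; vc=[21]
#10 0x57→b21/s1 VC-HIT; vc=[9]
#11 0x5f→b23/s3 MISS; vc=[9,15]
#12 0x5c→b23/s3 L1-HIT; vc=[9,15]
#13 0x3c→b15/s3 VC-HIT; vc=[9,23]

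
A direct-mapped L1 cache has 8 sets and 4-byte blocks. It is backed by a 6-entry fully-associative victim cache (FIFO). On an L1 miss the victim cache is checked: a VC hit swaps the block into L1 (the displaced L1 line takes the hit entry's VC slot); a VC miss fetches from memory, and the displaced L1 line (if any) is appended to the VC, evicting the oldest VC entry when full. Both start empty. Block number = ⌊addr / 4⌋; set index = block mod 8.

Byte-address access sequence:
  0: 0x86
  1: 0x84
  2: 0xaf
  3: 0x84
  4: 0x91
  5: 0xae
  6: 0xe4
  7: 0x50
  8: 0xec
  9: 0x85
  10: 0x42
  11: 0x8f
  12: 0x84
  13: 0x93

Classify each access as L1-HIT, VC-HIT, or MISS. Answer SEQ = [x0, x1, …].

  [0] addr=0x86 blk=33 s=1: MISS | VC []
  [1] addr=0x84 blk=33 s=1: L1-HIT | VC []
  [2] addr=0xaf blk=43 s=3: MISS | VC []
  [3] addr=0x84 blk=33 s=1: L1-HIT | VC []
  [4] addr=0x91 blk=36 s=4: MISS | VC []
  [5] addr=0xae blk=43 s=3: L1-HIT | VC []
  [6] addr=0xe4 blk=57 s=1: MISS | VC [33]
  [7] addr=0x50 blk=20 s=4: MISS | VC [33, 36]
  [8] addr=0xec blk=59 s=3: MISS | VC [33, 36, 43]
  [9] addr=0x85 blk=33 s=1: VC-HIT | VC [57, 36, 43]
  [10] addr=0x42 blk=16 s=0: MISS | VC [57, 36, 43]
  [11] addr=0x8f blk=35 s=3: MISS | VC [57, 36, 43, 59]
  [12] addr=0x84 blk=33 s=1: L1-HIT | VC [57, 36, 43, 59]
  [13] addr=0x93 blk=36 s=4: VC-HIT | VC [57, 20, 43, 59]

SEQ = [MISS, L1-HIT, MISS, L1-HIT, MISS, L1-HIT, MISS, MISS, MISS, VC-HIT, MISS, MISS, L1-HIT, VC-HIT]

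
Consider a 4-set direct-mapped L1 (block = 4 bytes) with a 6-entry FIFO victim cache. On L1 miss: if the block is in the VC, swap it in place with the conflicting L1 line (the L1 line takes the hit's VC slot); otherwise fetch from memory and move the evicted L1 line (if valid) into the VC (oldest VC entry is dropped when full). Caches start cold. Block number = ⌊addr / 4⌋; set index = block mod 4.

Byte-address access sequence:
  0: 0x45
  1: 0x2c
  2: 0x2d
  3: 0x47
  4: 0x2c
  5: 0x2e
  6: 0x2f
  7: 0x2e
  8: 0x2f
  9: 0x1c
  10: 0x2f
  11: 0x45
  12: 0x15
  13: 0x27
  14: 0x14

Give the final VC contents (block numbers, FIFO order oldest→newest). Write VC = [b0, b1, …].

0: 0x45 (blk 17, set 1) → MISS  vc=[]
1: 0x2c (blk 11, set 3) → MISS  vc=[]
2: 0x2d (blk 11, set 3) → L1-HIT  vc=[]
3: 0x47 (blk 17, set 1) → L1-HIT  vc=[]
4: 0x2c (blk 11, set 3) → L1-HIT  vc=[]
5: 0x2e (blk 11, set 3) → L1-HIT  vc=[]
6: 0x2f (blk 11, set 3) → L1-HIT  vc=[]
7: 0x2e (blk 11, set 3) → L1-HIT  vc=[]
8: 0x2f (blk 11, set 3) → L1-HIT  vc=[]
9: 0x1c (blk 7, set 3) → MISS  vc=[11]
10: 0x2f (blk 11, set 3) → VC-HIT  vc=[7]
11: 0x45 (blk 17, set 1) → L1-HIT  vc=[7]
12: 0x15 (blk 5, set 1) → MISS  vc=[7, 17]
13: 0x27 (blk 9, set 1) → MISS  vc=[7, 17, 5]
14: 0x14 (blk 5, set 1) → VC-HIT  vc=[7, 17, 9]

VC = [7, 17, 9]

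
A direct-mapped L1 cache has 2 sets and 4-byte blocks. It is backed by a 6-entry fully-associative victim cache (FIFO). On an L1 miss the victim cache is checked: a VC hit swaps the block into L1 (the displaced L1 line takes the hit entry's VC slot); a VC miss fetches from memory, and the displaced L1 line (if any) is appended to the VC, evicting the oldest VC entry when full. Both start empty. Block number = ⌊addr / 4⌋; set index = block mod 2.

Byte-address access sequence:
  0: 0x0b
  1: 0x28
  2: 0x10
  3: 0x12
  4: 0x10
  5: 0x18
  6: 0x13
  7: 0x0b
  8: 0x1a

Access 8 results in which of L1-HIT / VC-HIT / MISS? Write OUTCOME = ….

  [0] addr=0xb blk=2 s=0: MISS | VC []
  [1] addr=0x28 blk=10 s=0: MISS | VC [2]
  [2] addr=0x10 blk=4 s=0: MISS | VC [2, 10]
  [3] addr=0x12 blk=4 s=0: L1-HIT | VC [2, 10]
  [4] addr=0x10 blk=4 s=0: L1-HIT | VC [2, 10]
  [5] addr=0x18 blk=6 s=0: MISS | VC [2, 10, 4]
  [6] addr=0x13 blk=4 s=0: VC-HIT | VC [2, 10, 6]
  [7] addr=0xb blk=2 s=0: VC-HIT | VC [4, 10, 6]
  [8] addr=0x1a blk=6 s=0: VC-HIT | VC [4, 10, 2]

OUTCOME = VC-HIT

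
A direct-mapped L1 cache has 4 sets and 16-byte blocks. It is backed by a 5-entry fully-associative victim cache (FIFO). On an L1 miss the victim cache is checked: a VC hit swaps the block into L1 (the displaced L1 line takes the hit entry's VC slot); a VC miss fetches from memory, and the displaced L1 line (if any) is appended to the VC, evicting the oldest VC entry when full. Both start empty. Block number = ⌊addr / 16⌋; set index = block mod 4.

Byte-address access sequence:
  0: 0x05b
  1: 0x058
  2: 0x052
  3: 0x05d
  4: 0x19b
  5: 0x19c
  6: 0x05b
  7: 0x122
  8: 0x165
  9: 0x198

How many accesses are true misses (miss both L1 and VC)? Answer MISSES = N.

MISSES = 4

0: 0x5b (blk 5, set 1) → MISS  vc=[]
1: 0x58 (blk 5, set 1) → L1-HIT  vc=[]
2: 0x52 (blk 5, set 1) → L1-HIT  vc=[]
3: 0x5d (blk 5, set 1) → L1-HIT  vc=[]
4: 0x19b (blk 25, set 1) → MISS  vc=[5]
5: 0x19c (blk 25, set 1) → L1-HIT  vc=[5]
6: 0x5b (blk 5, set 1) → VC-HIT  vc=[25]
7: 0x122 (blk 18, set 2) → MISS  vc=[25]
8: 0x165 (blk 22, set 2) → MISS  vc=[25, 18]
9: 0x198 (blk 25, set 1) → VC-HIT  vc=[5, 18]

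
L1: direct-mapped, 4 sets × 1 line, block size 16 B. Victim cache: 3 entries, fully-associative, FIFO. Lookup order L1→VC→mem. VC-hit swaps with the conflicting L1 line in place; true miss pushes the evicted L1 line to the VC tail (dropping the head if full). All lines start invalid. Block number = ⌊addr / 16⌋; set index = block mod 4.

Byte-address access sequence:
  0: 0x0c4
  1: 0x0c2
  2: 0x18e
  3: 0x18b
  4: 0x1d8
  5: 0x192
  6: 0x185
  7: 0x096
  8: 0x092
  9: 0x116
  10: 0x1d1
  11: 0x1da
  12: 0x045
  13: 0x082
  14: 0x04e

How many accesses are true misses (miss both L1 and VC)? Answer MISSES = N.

#0 0xc4→b12/s0 MISS; vc=[]
#1 0xc2→b12/s0 L1-HIT; vc=[]
#2 0x18e→b24/s0 MISS; vc=[12]
#3 0x18b→b24/s0 L1-HIT; vc=[12]
#4 0x1d8→b29/s1 MISS; vc=[12]
#5 0x192→b25/s1 MISS; vc=[12,29]
#6 0x185→b24/s0 L1-HIT; vc=[12,29]
#7 0x96→b9/s1 MISS; vc=[12,29,25]
#8 0x92→b9/s1 L1-HIT; vc=[12,29,25]
#9 0x116→b17/s1 MISS; vc=[29,25,9]
#10 0x1d1→b29/s1 VC-HIT; vc=[17,25,9]
#11 0x1da→b29/s1 L1-HIT; vc=[17,25,9]
#12 0x45→b4/s0 MISS; vc=[25,9,24]
#13 0x82→b8/s0 MISS; vc=[9,24,4]
#14 0x4e→b4/s0 VC-HIT; vc=[9,24,8]

MISSES = 8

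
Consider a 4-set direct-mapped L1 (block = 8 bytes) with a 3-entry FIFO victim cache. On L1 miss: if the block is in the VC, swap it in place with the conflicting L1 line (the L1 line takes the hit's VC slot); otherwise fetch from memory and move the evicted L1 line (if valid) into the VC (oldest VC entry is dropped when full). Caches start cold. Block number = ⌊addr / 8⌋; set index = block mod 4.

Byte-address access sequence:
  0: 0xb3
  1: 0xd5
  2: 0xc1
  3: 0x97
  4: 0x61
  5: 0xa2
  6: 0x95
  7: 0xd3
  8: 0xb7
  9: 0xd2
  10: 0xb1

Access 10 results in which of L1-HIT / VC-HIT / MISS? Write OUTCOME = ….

OUTCOME = VC-HIT

  [0] addr=0xb3 blk=22 s=2: MISS | VC []
  [1] addr=0xd5 blk=26 s=2: MISS | VC [22]
  [2] addr=0xc1 blk=24 s=0: MISS | VC [22]
  [3] addr=0x97 blk=18 s=2: MISS | VC [22, 26]
  [4] addr=0x61 blk=12 s=0: MISS | VC [22, 26, 24]
  [5] addr=0xa2 blk=20 s=0: MISS | VC [26, 24, 12]
  [6] addr=0x95 blk=18 s=2: L1-HIT | VC [26, 24, 12]
  [7] addr=0xd3 blk=26 s=2: VC-HIT | VC [18, 24, 12]
  [8] addr=0xb7 blk=22 s=2: MISS | VC [24, 12, 26]
  [9] addr=0xd2 blk=26 s=2: VC-HIT | VC [24, 12, 22]
  [10] addr=0xb1 blk=22 s=2: VC-HIT | VC [24, 12, 26]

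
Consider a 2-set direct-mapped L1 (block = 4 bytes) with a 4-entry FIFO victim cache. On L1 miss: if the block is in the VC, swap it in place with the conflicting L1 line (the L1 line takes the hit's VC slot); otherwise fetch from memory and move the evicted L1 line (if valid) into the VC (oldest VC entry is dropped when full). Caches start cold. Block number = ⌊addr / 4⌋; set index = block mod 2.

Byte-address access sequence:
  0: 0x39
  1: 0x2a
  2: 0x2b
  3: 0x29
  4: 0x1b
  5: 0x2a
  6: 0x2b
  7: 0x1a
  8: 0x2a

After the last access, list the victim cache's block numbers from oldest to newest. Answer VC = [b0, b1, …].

VC = [14, 6]

0: 0x39 (blk 14, set 0) → MISS  vc=[]
1: 0x2a (blk 10, set 0) → MISS  vc=[14]
2: 0x2b (blk 10, set 0) → L1-HIT  vc=[14]
3: 0x29 (blk 10, set 0) → L1-HIT  vc=[14]
4: 0x1b (blk 6, set 0) → MISS  vc=[14, 10]
5: 0x2a (blk 10, set 0) → VC-HIT  vc=[14, 6]
6: 0x2b (blk 10, set 0) → L1-HIT  vc=[14, 6]
7: 0x1a (blk 6, set 0) → VC-HIT  vc=[14, 10]
8: 0x2a (blk 10, set 0) → VC-HIT  vc=[14, 6]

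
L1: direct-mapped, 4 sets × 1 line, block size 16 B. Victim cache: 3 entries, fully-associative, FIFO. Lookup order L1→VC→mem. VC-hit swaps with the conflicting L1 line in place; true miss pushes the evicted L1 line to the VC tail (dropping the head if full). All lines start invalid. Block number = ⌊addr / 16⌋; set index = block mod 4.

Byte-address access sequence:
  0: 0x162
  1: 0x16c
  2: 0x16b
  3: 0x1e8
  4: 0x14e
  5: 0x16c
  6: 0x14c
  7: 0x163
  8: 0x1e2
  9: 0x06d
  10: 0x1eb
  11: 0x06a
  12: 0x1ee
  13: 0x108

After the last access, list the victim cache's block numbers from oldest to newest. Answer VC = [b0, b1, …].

VC = [22, 6, 20]

0: 0x162 (blk 22, set 2) → MISS  vc=[]
1: 0x16c (blk 22, set 2) → L1-HIT  vc=[]
2: 0x16b (blk 22, set 2) → L1-HIT  vc=[]
3: 0x1e8 (blk 30, set 2) → MISS  vc=[22]
4: 0x14e (blk 20, set 0) → MISS  vc=[22]
5: 0x16c (blk 22, set 2) → VC-HIT  vc=[30]
6: 0x14c (blk 20, set 0) → L1-HIT  vc=[30]
7: 0x163 (blk 22, set 2) → L1-HIT  vc=[30]
8: 0x1e2 (blk 30, set 2) → VC-HIT  vc=[22]
9: 0x6d (blk 6, set 2) → MISS  vc=[22, 30]
10: 0x1eb (blk 30, set 2) → VC-HIT  vc=[22, 6]
11: 0x6a (blk 6, set 2) → VC-HIT  vc=[22, 30]
12: 0x1ee (blk 30, set 2) → VC-HIT  vc=[22, 6]
13: 0x108 (blk 16, set 0) → MISS  vc=[22, 6, 20]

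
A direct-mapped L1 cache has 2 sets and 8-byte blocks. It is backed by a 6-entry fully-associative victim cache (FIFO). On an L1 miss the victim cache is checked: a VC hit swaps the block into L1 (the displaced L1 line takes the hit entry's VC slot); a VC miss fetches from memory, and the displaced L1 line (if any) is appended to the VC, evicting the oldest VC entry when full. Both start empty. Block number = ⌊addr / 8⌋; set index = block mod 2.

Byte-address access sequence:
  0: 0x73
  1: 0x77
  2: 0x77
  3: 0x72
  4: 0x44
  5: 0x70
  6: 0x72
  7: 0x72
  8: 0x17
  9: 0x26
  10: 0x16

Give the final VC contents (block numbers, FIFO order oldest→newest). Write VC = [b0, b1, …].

VC = [8, 14, 4]

0: 0x73 (blk 14, set 0) → MISS  vc=[]
1: 0x77 (blk 14, set 0) → L1-HIT  vc=[]
2: 0x77 (blk 14, set 0) → L1-HIT  vc=[]
3: 0x72 (blk 14, set 0) → L1-HIT  vc=[]
4: 0x44 (blk 8, set 0) → MISS  vc=[14]
5: 0x70 (blk 14, set 0) → VC-HIT  vc=[8]
6: 0x72 (blk 14, set 0) → L1-HIT  vc=[8]
7: 0x72 (blk 14, set 0) → L1-HIT  vc=[8]
8: 0x17 (blk 2, set 0) → MISS  vc=[8, 14]
9: 0x26 (blk 4, set 0) → MISS  vc=[8, 14, 2]
10: 0x16 (blk 2, set 0) → VC-HIT  vc=[8, 14, 4]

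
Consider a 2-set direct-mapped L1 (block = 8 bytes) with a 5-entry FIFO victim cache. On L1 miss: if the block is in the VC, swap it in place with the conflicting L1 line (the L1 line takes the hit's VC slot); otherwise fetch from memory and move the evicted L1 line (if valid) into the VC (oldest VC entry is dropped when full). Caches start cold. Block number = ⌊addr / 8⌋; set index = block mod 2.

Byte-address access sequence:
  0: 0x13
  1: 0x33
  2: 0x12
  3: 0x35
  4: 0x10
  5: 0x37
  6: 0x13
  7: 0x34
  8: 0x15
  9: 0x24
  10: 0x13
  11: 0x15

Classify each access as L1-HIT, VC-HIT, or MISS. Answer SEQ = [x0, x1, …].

0: 0x13 (blk 2, set 0) → MISS  vc=[]
1: 0x33 (blk 6, set 0) → MISS  vc=[2]
2: 0x12 (blk 2, set 0) → VC-HIT  vc=[6]
3: 0x35 (blk 6, set 0) → VC-HIT  vc=[2]
4: 0x10 (blk 2, set 0) → VC-HIT  vc=[6]
5: 0x37 (blk 6, set 0) → VC-HIT  vc=[2]
6: 0x13 (blk 2, set 0) → VC-HIT  vc=[6]
7: 0x34 (blk 6, set 0) → VC-HIT  vc=[2]
8: 0x15 (blk 2, set 0) → VC-HIT  vc=[6]
9: 0x24 (blk 4, set 0) → MISS  vc=[6, 2]
10: 0x13 (blk 2, set 0) → VC-HIT  vc=[6, 4]
11: 0x15 (blk 2, set 0) → L1-HIT  vc=[6, 4]

SEQ = [MISS, MISS, VC-HIT, VC-HIT, VC-HIT, VC-HIT, VC-HIT, VC-HIT, VC-HIT, MISS, VC-HIT, L1-HIT]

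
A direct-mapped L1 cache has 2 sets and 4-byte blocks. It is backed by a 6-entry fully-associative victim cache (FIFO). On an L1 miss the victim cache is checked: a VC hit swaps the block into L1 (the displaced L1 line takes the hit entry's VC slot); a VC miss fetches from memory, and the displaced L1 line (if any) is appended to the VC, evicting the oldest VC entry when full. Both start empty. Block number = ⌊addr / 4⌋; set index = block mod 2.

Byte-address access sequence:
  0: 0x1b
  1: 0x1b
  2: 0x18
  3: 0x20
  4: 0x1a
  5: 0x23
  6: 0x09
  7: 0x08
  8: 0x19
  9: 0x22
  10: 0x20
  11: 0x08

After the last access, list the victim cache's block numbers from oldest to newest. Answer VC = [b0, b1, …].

VC = [8, 6]

0: 0x1b (blk 6, set 0) → MISS  vc=[]
1: 0x1b (blk 6, set 0) → L1-HIT  vc=[]
2: 0x18 (blk 6, set 0) → L1-HIT  vc=[]
3: 0x20 (blk 8, set 0) → MISS  vc=[6]
4: 0x1a (blk 6, set 0) → VC-HIT  vc=[8]
5: 0x23 (blk 8, set 0) → VC-HIT  vc=[6]
6: 0x9 (blk 2, set 0) → MISS  vc=[6, 8]
7: 0x8 (blk 2, set 0) → L1-HIT  vc=[6, 8]
8: 0x19 (blk 6, set 0) → VC-HIT  vc=[2, 8]
9: 0x22 (blk 8, set 0) → VC-HIT  vc=[2, 6]
10: 0x20 (blk 8, set 0) → L1-HIT  vc=[2, 6]
11: 0x8 (blk 2, set 0) → VC-HIT  vc=[8, 6]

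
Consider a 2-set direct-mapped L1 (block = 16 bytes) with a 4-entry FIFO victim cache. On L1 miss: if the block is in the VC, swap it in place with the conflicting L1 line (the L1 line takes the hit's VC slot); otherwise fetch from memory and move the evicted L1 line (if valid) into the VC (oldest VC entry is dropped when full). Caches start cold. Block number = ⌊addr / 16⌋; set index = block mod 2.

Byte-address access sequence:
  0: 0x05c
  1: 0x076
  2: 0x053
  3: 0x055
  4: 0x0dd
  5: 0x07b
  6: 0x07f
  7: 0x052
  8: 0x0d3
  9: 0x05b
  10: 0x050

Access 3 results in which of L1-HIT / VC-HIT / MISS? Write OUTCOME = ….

OUTCOME = L1-HIT

  [0] addr=0x5c blk=5 s=1: MISS | VC []
  [1] addr=0x76 blk=7 s=1: MISS | VC [5]
  [2] addr=0x53 blk=5 s=1: VC-HIT | VC [7]
  [3] addr=0x55 blk=5 s=1: L1-HIT | VC [7]
  [4] addr=0xdd blk=13 s=1: MISS | VC [7, 5]
  [5] addr=0x7b blk=7 s=1: VC-HIT | VC [13, 5]
  [6] addr=0x7f blk=7 s=1: L1-HIT | VC [13, 5]
  [7] addr=0x52 blk=5 s=1: VC-HIT | VC [13, 7]
  [8] addr=0xd3 blk=13 s=1: VC-HIT | VC [5, 7]
  [9] addr=0x5b blk=5 s=1: VC-HIT | VC [13, 7]
  [10] addr=0x50 blk=5 s=1: L1-HIT | VC [13, 7]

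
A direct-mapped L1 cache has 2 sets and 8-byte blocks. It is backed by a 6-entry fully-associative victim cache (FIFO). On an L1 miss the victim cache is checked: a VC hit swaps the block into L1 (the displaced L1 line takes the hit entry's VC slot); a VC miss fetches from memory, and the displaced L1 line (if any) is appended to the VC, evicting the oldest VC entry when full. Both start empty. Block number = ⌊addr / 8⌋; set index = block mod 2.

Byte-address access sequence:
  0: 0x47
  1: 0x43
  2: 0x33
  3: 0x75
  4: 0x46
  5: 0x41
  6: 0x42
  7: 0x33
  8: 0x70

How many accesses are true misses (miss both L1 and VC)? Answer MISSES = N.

MISSES = 3

#0 0x47→b8/s0 MISS; vc=[]
#1 0x43→b8/s0 L1-HIT; vc=[]
#2 0x33→b6/s0 MISS; vc=[8]
#3 0x75→b14/s0 MISS; vc=[8,6]
#4 0x46→b8/s0 VC-HIT; vc=[14,6]
#5 0x41→b8/s0 L1-HIT; vc=[14,6]
#6 0x42→b8/s0 L1-HIT; vc=[14,6]
#7 0x33→b6/s0 VC-HIT; vc=[14,8]
#8 0x70→b14/s0 VC-HIT; vc=[6,8]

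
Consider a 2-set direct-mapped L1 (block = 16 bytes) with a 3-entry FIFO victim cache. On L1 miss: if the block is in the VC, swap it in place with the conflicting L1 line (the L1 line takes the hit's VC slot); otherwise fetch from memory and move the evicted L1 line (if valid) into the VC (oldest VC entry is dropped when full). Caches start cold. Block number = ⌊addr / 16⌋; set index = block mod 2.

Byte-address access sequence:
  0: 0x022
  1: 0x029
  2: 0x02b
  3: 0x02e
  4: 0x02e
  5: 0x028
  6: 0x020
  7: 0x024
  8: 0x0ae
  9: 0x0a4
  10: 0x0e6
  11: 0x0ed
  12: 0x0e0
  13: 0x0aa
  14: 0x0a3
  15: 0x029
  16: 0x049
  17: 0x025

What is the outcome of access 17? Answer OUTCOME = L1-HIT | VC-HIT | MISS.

0: 0x22 (blk 2, set 0) → MISS  vc=[]
1: 0x29 (blk 2, set 0) → L1-HIT  vc=[]
2: 0x2b (blk 2, set 0) → L1-HIT  vc=[]
3: 0x2e (blk 2, set 0) → L1-HIT  vc=[]
4: 0x2e (blk 2, set 0) → L1-HIT  vc=[]
5: 0x28 (blk 2, set 0) → L1-HIT  vc=[]
6: 0x20 (blk 2, set 0) → L1-HIT  vc=[]
7: 0x24 (blk 2, set 0) → L1-HIT  vc=[]
8: 0xae (blk 10, set 0) → MISS  vc=[2]
9: 0xa4 (blk 10, set 0) → L1-HIT  vc=[2]
10: 0xe6 (blk 14, set 0) → MISS  vc=[2, 10]
11: 0xed (blk 14, set 0) → L1-HIT  vc=[2, 10]
12: 0xe0 (blk 14, set 0) → L1-HIT  vc=[2, 10]
13: 0xaa (blk 10, set 0) → VC-HIT  vc=[2, 14]
14: 0xa3 (blk 10, set 0) → L1-HIT  vc=[2, 14]
15: 0x29 (blk 2, set 0) → VC-HIT  vc=[10, 14]
16: 0x49 (blk 4, set 0) → MISS  vc=[10, 14, 2]
17: 0x25 (blk 2, set 0) → VC-HIT  vc=[10, 14, 4]

OUTCOME = VC-HIT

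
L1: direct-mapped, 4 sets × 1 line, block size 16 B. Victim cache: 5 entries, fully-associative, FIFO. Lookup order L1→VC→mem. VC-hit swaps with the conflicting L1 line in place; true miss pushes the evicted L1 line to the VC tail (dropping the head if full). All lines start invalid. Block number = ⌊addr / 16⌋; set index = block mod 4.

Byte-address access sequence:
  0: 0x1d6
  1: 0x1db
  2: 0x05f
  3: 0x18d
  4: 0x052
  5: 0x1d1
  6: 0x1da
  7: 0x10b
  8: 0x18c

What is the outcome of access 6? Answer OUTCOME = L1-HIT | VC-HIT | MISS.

OUTCOME = L1-HIT

0: 0x1d6 (blk 29, set 1) → MISS  vc=[]
1: 0x1db (blk 29, set 1) → L1-HIT  vc=[]
2: 0x5f (blk 5, set 1) → MISS  vc=[29]
3: 0x18d (blk 24, set 0) → MISS  vc=[29]
4: 0x52 (blk 5, set 1) → L1-HIT  vc=[29]
5: 0x1d1 (blk 29, set 1) → VC-HIT  vc=[5]
6: 0x1da (blk 29, set 1) → L1-HIT  vc=[5]
7: 0x10b (blk 16, set 0) → MISS  vc=[5, 24]
8: 0x18c (blk 24, set 0) → VC-HIT  vc=[5, 16]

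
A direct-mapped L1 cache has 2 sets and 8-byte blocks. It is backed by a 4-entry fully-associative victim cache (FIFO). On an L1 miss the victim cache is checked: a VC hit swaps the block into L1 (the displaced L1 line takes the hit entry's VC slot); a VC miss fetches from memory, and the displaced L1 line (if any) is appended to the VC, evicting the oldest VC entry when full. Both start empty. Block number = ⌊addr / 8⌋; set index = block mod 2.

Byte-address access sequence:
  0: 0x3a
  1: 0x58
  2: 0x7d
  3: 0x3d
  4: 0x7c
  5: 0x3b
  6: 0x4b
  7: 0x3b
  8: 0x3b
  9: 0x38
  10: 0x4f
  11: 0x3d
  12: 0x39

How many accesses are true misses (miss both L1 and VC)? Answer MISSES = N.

MISSES = 4

#0 0x3a→b7/s1 MISS; vc=[]
#1 0x58→b11/s1 MISS; vc=[7]
#2 0x7d→b15/s1 MISS; vc=[7,11]
#3 0x3d→b7/s1 VC-HIT; vc=[15,11]
#4 0x7c→b15/s1 VC-HIT; vc=[7,11]
#5 0x3b→b7/s1 VC-HIT; vc=[15,11]
#6 0x4b→b9/s1 MISS; vc=[15,11,7]
#7 0x3b→b7/s1 VC-HIT; vc=[15,11,9]
#8 0x3b→b7/s1 L1-HIT; vc=[15,11,9]
#9 0x38→b7/s1 L1-HIT; vc=[15,11,9]
#10 0x4f→b9/s1 VC-HIT; vc=[15,11,7]
#11 0x3d→b7/s1 VC-HIT; vc=[15,11,9]
#12 0x39→b7/s1 L1-HIT; vc=[15,11,9]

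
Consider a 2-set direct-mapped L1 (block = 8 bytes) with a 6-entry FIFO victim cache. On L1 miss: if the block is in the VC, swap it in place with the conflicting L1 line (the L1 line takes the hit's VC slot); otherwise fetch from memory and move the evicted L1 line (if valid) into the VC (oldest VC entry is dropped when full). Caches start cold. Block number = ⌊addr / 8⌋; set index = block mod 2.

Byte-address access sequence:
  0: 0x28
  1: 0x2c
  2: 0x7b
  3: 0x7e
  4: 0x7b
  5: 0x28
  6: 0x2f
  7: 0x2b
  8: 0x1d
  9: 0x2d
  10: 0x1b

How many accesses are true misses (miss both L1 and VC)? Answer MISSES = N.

MISSES = 3

  [0] addr=0x28 blk=5 s=1: MISS | VC []
  [1] addr=0x2c blk=5 s=1: L1-HIT | VC []
  [2] addr=0x7b blk=15 s=1: MISS | VC [5]
  [3] addr=0x7e blk=15 s=1: L1-HIT | VC [5]
  [4] addr=0x7b blk=15 s=1: L1-HIT | VC [5]
  [5] addr=0x28 blk=5 s=1: VC-HIT | VC [15]
  [6] addr=0x2f blk=5 s=1: L1-HIT | VC [15]
  [7] addr=0x2b blk=5 s=1: L1-HIT | VC [15]
  [8] addr=0x1d blk=3 s=1: MISS | VC [15, 5]
  [9] addr=0x2d blk=5 s=1: VC-HIT | VC [15, 3]
  [10] addr=0x1b blk=3 s=1: VC-HIT | VC [15, 5]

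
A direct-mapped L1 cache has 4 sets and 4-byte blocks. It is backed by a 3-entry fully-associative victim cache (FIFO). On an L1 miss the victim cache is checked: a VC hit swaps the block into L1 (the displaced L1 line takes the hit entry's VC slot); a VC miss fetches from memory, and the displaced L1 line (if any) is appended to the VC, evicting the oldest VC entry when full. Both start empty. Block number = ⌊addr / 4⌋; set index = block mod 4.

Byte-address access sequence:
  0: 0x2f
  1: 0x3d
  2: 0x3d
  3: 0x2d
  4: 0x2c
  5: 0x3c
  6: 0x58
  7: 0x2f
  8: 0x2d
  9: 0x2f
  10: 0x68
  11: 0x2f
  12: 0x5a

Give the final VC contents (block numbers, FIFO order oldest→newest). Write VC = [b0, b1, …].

VC = [15, 26]

#0 0x2f→b11/s3 MISS; vc=[]
#1 0x3d→b15/s3 MISS; vc=[11]
#2 0x3d→b15/s3 L1-HIT; vc=[11]
#3 0x2d→b11/s3 VC-HIT; vc=[15]
#4 0x2c→b11/s3 L1-HIT; vc=[15]
#5 0x3c→b15/s3 VC-HIT; vc=[11]
#6 0x58→b22/s2 MISS; vc=[11]
#7 0x2f→b11/s3 VC-HIT; vc=[15]
#8 0x2d→b11/s3 L1-HIT; vc=[15]
#9 0x2f→b11/s3 L1-HIT; vc=[15]
#10 0x68→b26/s2 MISS; vc=[15,22]
#11 0x2f→b11/s3 L1-HIT; vc=[15,22]
#12 0x5a→b22/s2 VC-HIT; vc=[15,26]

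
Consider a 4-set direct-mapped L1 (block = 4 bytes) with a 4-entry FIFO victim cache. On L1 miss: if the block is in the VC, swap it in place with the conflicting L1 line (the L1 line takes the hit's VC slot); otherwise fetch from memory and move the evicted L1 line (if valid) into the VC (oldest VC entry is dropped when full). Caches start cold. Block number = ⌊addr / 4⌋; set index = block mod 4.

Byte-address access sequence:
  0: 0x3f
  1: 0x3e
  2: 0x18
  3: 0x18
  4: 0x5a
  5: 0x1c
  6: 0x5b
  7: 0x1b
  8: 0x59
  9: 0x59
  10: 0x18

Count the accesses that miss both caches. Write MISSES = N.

0: 0x3f (blk 15, set 3) → MISS  vc=[]
1: 0x3e (blk 15, set 3) → L1-HIT  vc=[]
2: 0x18 (blk 6, set 2) → MISS  vc=[]
3: 0x18 (blk 6, set 2) → L1-HIT  vc=[]
4: 0x5a (blk 22, set 2) → MISS  vc=[6]
5: 0x1c (blk 7, set 3) → MISS  vc=[6, 15]
6: 0x5b (blk 22, set 2) → L1-HIT  vc=[6, 15]
7: 0x1b (blk 6, set 2) → VC-HIT  vc=[22, 15]
8: 0x59 (blk 22, set 2) → VC-HIT  vc=[6, 15]
9: 0x59 (blk 22, set 2) → L1-HIT  vc=[6, 15]
10: 0x18 (blk 6, set 2) → VC-HIT  vc=[22, 15]

MISSES = 4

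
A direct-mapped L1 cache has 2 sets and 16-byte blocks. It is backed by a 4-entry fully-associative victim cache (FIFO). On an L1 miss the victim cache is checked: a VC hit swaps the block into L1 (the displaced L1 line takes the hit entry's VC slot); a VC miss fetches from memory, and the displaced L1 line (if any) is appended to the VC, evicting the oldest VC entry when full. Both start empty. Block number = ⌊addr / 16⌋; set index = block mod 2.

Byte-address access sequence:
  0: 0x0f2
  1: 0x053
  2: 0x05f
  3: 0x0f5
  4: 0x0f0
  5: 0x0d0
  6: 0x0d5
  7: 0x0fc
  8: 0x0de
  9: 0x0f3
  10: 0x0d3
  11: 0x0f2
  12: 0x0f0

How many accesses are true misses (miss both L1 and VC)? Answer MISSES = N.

  [0] addr=0xf2 blk=15 s=1: MISS | VC []
  [1] addr=0x53 blk=5 s=1: MISS | VC [15]
  [2] addr=0x5f blk=5 s=1: L1-HIT | VC [15]
  [3] addr=0xf5 blk=15 s=1: VC-HIT | VC [5]
  [4] addr=0xf0 blk=15 s=1: L1-HIT | VC [5]
  [5] addr=0xd0 blk=13 s=1: MISS | VC [5, 15]
  [6] addr=0xd5 blk=13 s=1: L1-HIT | VC [5, 15]
  [7] addr=0xfc blk=15 s=1: VC-HIT | VC [5, 13]
  [8] addr=0xde blk=13 s=1: VC-HIT | VC [5, 15]
  [9] addr=0xf3 blk=15 s=1: VC-HIT | VC [5, 13]
  [10] addr=0xd3 blk=13 s=1: VC-HIT | VC [5, 15]
  [11] addr=0xf2 blk=15 s=1: VC-HIT | VC [5, 13]
  [12] addr=0xf0 blk=15 s=1: L1-HIT | VC [5, 13]

MISSES = 3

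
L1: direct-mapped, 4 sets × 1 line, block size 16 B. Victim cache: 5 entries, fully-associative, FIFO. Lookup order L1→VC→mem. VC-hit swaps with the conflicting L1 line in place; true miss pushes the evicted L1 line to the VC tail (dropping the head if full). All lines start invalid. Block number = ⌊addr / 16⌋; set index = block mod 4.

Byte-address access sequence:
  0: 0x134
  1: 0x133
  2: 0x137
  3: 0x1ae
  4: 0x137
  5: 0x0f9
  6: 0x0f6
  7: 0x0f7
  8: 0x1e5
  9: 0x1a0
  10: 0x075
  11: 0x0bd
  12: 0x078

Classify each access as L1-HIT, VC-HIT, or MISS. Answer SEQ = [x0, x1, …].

#0 0x134→b19/s3 MISS; vc=[]
#1 0x133→b19/s3 L1-HIT; vc=[]
#2 0x137→b19/s3 L1-HIT; vc=[]
#3 0x1ae→b26/s2 MISS; vc=[]
#4 0x137→b19/s3 L1-HIT; vc=[]
#5 0xf9→b15/s3 MISS; vc=[19]
#6 0xf6→b15/s3 L1-HIT; vc=[19]
#7 0xf7→b15/s3 L1-HIT; vc=[19]
#8 0x1e5→b30/s2 MISS; vc=[19,26]
#9 0x1a0→b26/s2 VC-HIT; vc=[19,30]
#10 0x75→b7/s3 MISS; vc=[19,30,15]
#11 0xbd→b11/s3 MISS; vc=[19,30,15,7]
#12 0x78→b7/s3 VC-HIT; vc=[19,30,15,11]

SEQ = [MISS, L1-HIT, L1-HIT, MISS, L1-HIT, MISS, L1-HIT, L1-HIT, MISS, VC-HIT, MISS, MISS, VC-HIT]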